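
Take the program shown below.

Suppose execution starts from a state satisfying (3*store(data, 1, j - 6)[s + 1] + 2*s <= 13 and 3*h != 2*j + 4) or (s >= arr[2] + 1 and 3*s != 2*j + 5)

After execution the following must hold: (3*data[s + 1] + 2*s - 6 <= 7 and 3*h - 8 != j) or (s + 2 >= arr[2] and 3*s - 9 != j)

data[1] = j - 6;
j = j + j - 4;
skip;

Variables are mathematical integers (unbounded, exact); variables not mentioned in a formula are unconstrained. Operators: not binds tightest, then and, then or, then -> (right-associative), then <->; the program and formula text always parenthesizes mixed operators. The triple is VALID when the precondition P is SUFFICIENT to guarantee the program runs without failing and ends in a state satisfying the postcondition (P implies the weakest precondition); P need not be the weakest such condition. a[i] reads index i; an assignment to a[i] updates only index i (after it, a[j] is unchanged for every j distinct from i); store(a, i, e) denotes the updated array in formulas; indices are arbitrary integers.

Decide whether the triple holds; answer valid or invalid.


Working backward. After the program, the postcondition (3*data[s + 1] + 2*s - 6 <= 7 and 3*h - 8 != j) or (s + 2 >= arr[2] and 3*s - 9 != j) must hold; in canonical form it is (3*data[s + 1] + 2*s <= 13 and 3*h != j + 8) or (s >= arr[2] - 2 and 3*s != j + 9).
Before skip: (3*data[s + 1] + 2*s <= 13 and 3*h != j + 8) or (s >= arr[2] - 2 and 3*s != j + 9)
Before j := j + j - 4: (3*data[s + 1] + 2*s <= 13 and 3*h != 2*j + 4) or (s >= arr[2] - 2 and 3*s != 2*j + 5)
Before data[1] := j - 6: (3*store(data, 1, j - 6)[s + 1] + 2*s <= 13 and 3*h != 2*j + 4) or (s >= arr[2] - 2 and 3*s != 2*j + 5)
The weakest precondition is (3*store(data, 1, j - 6)[s + 1] + 2*s <= 13 and 3*h != 2*j + 4) or (s >= arr[2] - 2 and 3*s != 2*j + 5).
Check whether (3*store(data, 1, j - 6)[s + 1] + 2*s <= 13 and 3*h != 2*j + 4) or (s >= arr[2] + 1 and 3*s != 2*j + 5) implies it.
Every state satisfying the precondition satisfies the weakest precondition: the implication holds.
Answer: valid


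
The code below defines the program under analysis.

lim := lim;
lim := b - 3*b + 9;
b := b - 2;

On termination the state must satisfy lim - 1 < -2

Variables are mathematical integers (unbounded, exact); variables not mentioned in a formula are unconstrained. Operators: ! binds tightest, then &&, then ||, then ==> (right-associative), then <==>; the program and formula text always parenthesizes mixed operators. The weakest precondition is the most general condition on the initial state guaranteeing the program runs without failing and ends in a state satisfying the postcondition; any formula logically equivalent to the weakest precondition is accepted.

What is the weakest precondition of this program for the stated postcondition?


Working backward. After the program, the postcondition lim - 1 < -2 must hold; in canonical form it is lim < -1.
Before b := b - 2: lim < -1
Before lim := b - 3*b + 9: 2*b > 10
Before lim := lim: 2*b > 10
Answer: WP = 2*b > 10


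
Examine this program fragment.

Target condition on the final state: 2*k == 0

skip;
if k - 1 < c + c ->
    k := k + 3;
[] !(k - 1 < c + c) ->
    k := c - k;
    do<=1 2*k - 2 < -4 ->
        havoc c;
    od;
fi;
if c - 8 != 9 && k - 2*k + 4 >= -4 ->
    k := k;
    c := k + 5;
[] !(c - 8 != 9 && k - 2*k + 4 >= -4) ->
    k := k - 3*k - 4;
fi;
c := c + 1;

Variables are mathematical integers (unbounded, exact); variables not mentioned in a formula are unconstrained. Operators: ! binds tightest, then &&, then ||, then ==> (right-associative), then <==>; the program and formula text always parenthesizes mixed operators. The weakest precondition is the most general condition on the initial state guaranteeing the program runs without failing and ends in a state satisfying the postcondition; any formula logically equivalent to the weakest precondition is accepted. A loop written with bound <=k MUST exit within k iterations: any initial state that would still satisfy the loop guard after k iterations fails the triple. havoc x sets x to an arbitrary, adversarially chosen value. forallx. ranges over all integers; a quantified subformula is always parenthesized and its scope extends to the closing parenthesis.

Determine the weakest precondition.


Working backward. After the program, 2*k == 0 must hold.
Before c := c + 1: 2*k == 0
Then branch requires 2*k == 0; else branch requires 4*k == -8.
Before the if: ((c != 17 && k <= 8) ==> 2*k == 0) && ((!(c != 17 && k <= 8)) ==> 4*k == -8)
Then branch requires ((c != 17 && k <= 5) ==> 2*k == -6) && ((!(c != 17 && k <= 5)) ==> 4*k == -20); else branch requires (2*c < 2*k - 2 ==> (forall c_1. ((!(2*c < 2*k - 2)) && ((c_1 != 17 && c <= k + 8) ==> 2*c == 2*k) && ((!(c_1 != 17 && c <= k + 8)) ==> 4*c == 4*k - 8)))) && ((!(2*c < 2*k - 2)) ==> (((c != 17 && c <= k + 8) ==> 2*c == 2*k) && ((!(c != 17 && c <= k + 8)) ==> 4*c == 4*k - 8))).
Before the if: (k < 2*c + 1 ==> (((c != 17 && k <= 5) ==> 2*k == -6) && ((!(c != 17 && k <= 5)) ==> 4*k == -20))) && ((!(k < 2*c + 1)) ==> ((2*c < 2*k - 2 ==> (forall c_1. ((!(2*c < 2*k - 2)) && ((c_1 != 17 && c <= k + 8) ==> 2*c == 2*k) && ((!(c_1 != 17 && c <= k + 8)) ==> 4*c == 4*k - 8)))) && ((!(2*c < 2*k - 2)) ==> (((c != 17 && c <= k + 8) ==> 2*c == 2*k) && ((!(c != 17 && c <= k + 8)) ==> 4*c == 4*k - 8)))))
Before skip: (k < 2*c + 1 ==> (((c != 17 && k <= 5) ==> 2*k == -6) && ((!(c != 17 && k <= 5)) ==> 4*k == -20))) && ((!(k < 2*c + 1)) ==> ((2*c < 2*k - 2 ==> (forall c_1. ((!(2*c < 2*k - 2)) && ((c_1 != 17 && c <= k + 8) ==> 2*c == 2*k) && ((!(c_1 != 17 && c <= k + 8)) ==> 4*c == 4*k - 8)))) && ((!(2*c < 2*k - 2)) ==> (((c != 17 && c <= k + 8) ==> 2*c == 2*k) && ((!(c != 17 && c <= k + 8)) ==> 4*c == 4*k - 8)))))
Answer: WP = (k < 2*c + 1 ==> (((c != 17 && k <= 5) ==> 2*k == -6) && ((!(c != 17 && k <= 5)) ==> 4*k == -20))) && ((!(k < 2*c + 1)) ==> ((2*c < 2*k - 2 ==> (forall c_1. ((!(2*c < 2*k - 2)) && ((c_1 != 17 && c <= k + 8) ==> 2*c == 2*k) && ((!(c_1 != 17 && c <= k + 8)) ==> 4*c == 4*k - 8)))) && ((!(2*c < 2*k - 2)) ==> (((c != 17 && c <= k + 8) ==> 2*c == 2*k) && ((!(c != 17 && c <= k + 8)) ==> 4*c == 4*k - 8)))))


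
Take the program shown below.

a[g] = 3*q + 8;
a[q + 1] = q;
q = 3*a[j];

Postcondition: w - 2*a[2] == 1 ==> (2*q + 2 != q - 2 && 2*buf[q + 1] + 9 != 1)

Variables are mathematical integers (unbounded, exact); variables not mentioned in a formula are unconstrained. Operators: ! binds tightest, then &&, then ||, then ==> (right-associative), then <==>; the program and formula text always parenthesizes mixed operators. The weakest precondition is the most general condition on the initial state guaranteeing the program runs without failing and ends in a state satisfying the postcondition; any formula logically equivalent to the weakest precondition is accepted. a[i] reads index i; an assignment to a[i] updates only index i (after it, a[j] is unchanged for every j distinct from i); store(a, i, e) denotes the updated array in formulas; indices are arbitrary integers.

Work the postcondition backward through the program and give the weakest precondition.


Working backward. After the program, the postcondition w - 2*a[2] == 1 ==> (2*q + 2 != q - 2 && 2*buf[q + 1] + 9 != 1) must hold; in canonical form it is w == 2*a[2] + 1 ==> (q != -4 && 2*buf[q + 1] != -8).
Before q := 3*a[j]: w == 2*a[2] + 1 ==> (3*a[j] != -4 && 2*buf[3*a[j] + 1] != -8)
Before a[q + 1] := q: w == 2*store(a, q + 1, q)[2] + 1 ==> (3*store(a, q + 1, q)[j] != -4 && 2*buf[3*store(a, q + 1, q)[j] + 1] != -8)
Before a[g] := 3*q + 8: w == 2*store(store(a, g, 3*q + 8), q + 1, q)[2] + 1 ==> (3*store(store(a, g, 3*q + 8), q + 1, q)[j] != -4 && 2*buf[3*store(store(a, g, 3*q + 8), q + 1, q)[j] + 1] != -8)
Answer: WP = w == 2*store(store(a, g, 3*q + 8), q + 1, q)[2] + 1 ==> (3*store(store(a, g, 3*q + 8), q + 1, q)[j] != -4 && 2*buf[3*store(store(a, g, 3*q + 8), q + 1, q)[j] + 1] != -8)


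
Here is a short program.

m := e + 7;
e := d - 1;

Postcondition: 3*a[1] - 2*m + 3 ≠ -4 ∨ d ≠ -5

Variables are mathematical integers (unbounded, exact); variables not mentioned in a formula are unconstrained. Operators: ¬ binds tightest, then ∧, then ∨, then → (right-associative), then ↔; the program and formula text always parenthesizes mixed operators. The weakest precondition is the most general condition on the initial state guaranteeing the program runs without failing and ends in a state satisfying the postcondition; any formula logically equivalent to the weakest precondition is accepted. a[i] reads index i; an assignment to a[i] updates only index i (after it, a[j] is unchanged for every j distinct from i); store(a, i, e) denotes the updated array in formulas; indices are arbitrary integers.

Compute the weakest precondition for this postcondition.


Working backward. After the program, the postcondition 3*a[1] - 2*m + 3 ≠ -4 ∨ d ≠ -5 must hold; in canonical form it is 3*a[1] ≠ 2*m - 7 ∨ d ≠ -5.
Before e := d - 1: 3*a[1] ≠ 2*m - 7 ∨ d ≠ -5
Before m := e + 7: 3*a[1] ≠ 2*e + 7 ∨ d ≠ -5
Answer: WP = 3*a[1] ≠ 2*e + 7 ∨ d ≠ -5


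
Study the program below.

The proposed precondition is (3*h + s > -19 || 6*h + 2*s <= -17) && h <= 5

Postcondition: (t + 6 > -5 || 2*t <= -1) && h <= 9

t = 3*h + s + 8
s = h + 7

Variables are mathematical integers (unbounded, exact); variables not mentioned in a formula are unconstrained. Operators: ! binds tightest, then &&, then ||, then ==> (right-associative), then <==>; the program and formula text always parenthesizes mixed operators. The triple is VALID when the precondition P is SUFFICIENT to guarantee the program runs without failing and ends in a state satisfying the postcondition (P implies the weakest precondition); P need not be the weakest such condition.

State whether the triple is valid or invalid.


Working backward. After the program, the postcondition (t + 6 > -5 || 2*t <= -1) && h <= 9 must hold; in canonical form it is (t > -11 || 2*t <= -1) && h <= 9.
Before s := h + 7: (t > -11 || 2*t <= -1) && h <= 9
Before t := 3*h + s + 8: (3*h + s > -19 || 6*h + 2*s <= -17) && h <= 9
The weakest precondition is (3*h + s > -19 || 6*h + 2*s <= -17) && h <= 9.
Check whether (3*h + s > -19 || 6*h + 2*s <= -17) && h <= 5 implies it.
Every state satisfying the precondition satisfies the weakest precondition: the implication holds.
Answer: valid


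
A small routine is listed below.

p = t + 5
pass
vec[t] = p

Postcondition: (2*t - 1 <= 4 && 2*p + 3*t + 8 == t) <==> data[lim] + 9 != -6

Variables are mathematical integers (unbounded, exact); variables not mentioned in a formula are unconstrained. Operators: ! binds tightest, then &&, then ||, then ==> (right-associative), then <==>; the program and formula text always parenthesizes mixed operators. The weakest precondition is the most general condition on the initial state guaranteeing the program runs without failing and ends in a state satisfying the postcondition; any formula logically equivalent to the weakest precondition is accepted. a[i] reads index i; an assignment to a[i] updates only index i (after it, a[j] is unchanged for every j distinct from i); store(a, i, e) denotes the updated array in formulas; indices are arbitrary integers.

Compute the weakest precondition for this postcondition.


Working backward. After the program, the postcondition (2*t - 1 <= 4 && 2*p + 3*t + 8 == t) <==> data[lim] + 9 != -6 must hold; in canonical form it is (2*t <= 5 && 2*p + 2*t == -8) <==> data[lim] != -15.
Before vec[t] := p: (2*t <= 5 && 2*p + 2*t == -8) <==> data[lim] != -15
Before skip: (2*t <= 5 && 2*p + 2*t == -8) <==> data[lim] != -15
Before p := t + 5: (2*t <= 5 && 4*t == -18) <==> data[lim] != -15
Answer: WP = (2*t <= 5 && 4*t == -18) <==> data[lim] != -15


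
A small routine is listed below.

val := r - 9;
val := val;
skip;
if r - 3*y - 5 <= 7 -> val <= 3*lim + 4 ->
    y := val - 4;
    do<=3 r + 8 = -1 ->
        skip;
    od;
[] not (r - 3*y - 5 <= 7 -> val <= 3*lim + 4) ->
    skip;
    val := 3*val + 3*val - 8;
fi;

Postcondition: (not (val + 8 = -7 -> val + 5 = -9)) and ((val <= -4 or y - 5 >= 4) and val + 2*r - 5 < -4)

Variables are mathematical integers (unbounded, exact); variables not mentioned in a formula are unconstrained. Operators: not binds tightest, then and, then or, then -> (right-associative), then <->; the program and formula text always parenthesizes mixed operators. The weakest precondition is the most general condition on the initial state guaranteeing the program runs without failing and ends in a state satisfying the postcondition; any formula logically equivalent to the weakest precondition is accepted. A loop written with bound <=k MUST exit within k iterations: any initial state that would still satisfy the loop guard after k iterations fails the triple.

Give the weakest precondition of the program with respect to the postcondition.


Working backward. After the program, the postcondition (not (val + 8 = -7 -> val + 5 = -9)) and ((val <= -4 or y - 5 >= 4) and val + 2*r - 5 < -4) must hold; in canonical form it is (not (val = -15 -> val = -14)) and (val <= -4 or y >= 9) and 2*r + val < 1.
Then branch requires (r = -9 -> ((r = -9 -> ((r = -9 -> ((not (r = -9)) and (not (val = -15 -> val = -14)) and (val <= -4 or val >= 13) and 2*r + val < 1)) and ((not (r = -9)) -> ((not (val = -15 -> val = -14)) and (val <= -4 or val >= 13) and 2*r + val < 1)))) and ((not (r = -9)) -> ((not (val = -15 -> val = -14)) and (val <= -4 or val >= 13) and 2*r + val < 1)))) and ((not (r = -9)) -> ((not (val = -15 -> val = -14)) and (val <= -4 or val >= 13) and 2*r + val < 1)); else branch requires (not (6*val = -7 -> 6*val = -6)) and (6*val <= 4 or y >= 9) and 2*r + 6*val < 9.
Before the if: ((r <= 3*y + 12 -> val <= 3*lim + 4) -> ((r = -9 -> ((r = -9 -> ((r = -9 -> ((not (r = -9)) and (not (val = -15 -> val = -14)) and (val <= -4 or val >= 13) and 2*r + val < 1)) and ((not (r = -9)) -> ((not (val = -15 -> val = -14)) and (val <= -4 or val >= 13) and 2*r + val < 1)))) and ((not (r = -9)) -> ((not (val = -15 -> val = -14)) and (val <= -4 or val >= 13) and 2*r + val < 1)))) and ((not (r = -9)) -> ((not (val = -15 -> val = -14)) and (val <= -4 or val >= 13) and 2*r + val < 1)))) and ((not (r <= 3*y + 12 -> val <= 3*lim + 4)) -> ((not (6*val = -7 -> 6*val = -6)) and (6*val <= 4 or y >= 9) and 2*r + 6*val < 9))
Before skip: ((r <= 3*y + 12 -> val <= 3*lim + 4) -> ((r = -9 -> ((r = -9 -> ((r = -9 -> ((not (r = -9)) and (not (val = -15 -> val = -14)) and (val <= -4 or val >= 13) and 2*r + val < 1)) and ((not (r = -9)) -> ((not (val = -15 -> val = -14)) and (val <= -4 or val >= 13) and 2*r + val < 1)))) and ((not (r = -9)) -> ((not (val = -15 -> val = -14)) and (val <= -4 or val >= 13) and 2*r + val < 1)))) and ((not (r = -9)) -> ((not (val = -15 -> val = -14)) and (val <= -4 or val >= 13) and 2*r + val < 1)))) and ((not (r <= 3*y + 12 -> val <= 3*lim + 4)) -> ((not (6*val = -7 -> 6*val = -6)) and (6*val <= 4 or y >= 9) and 2*r + 6*val < 9))
Before val := val: ((r <= 3*y + 12 -> val <= 3*lim + 4) -> ((r = -9 -> ((r = -9 -> ((r = -9 -> ((not (r = -9)) and (not (val = -15 -> val = -14)) and (val <= -4 or val >= 13) and 2*r + val < 1)) and ((not (r = -9)) -> ((not (val = -15 -> val = -14)) and (val <= -4 or val >= 13) and 2*r + val < 1)))) and ((not (r = -9)) -> ((not (val = -15 -> val = -14)) and (val <= -4 or val >= 13) and 2*r + val < 1)))) and ((not (r = -9)) -> ((not (val = -15 -> val = -14)) and (val <= -4 or val >= 13) and 2*r + val < 1)))) and ((not (r <= 3*y + 12 -> val <= 3*lim + 4)) -> ((not (6*val = -7 -> 6*val = -6)) and (6*val <= 4 or y >= 9) and 2*r + 6*val < 9))
Before val := r - 9: ((r <= 3*y + 12 -> r <= 3*lim + 13) -> ((r = -9 -> ((r = -9 -> ((r = -9 -> ((not (r = -9)) and (not (r = -6 -> r = -5)) and (r <= 5 or r >= 22) and 3*r < 10)) and ((not (r = -9)) -> ((not (r = -6 -> r = -5)) and (r <= 5 or r >= 22) and 3*r < 10)))) and ((not (r = -9)) -> ((not (r = -6 -> r = -5)) and (r <= 5 or r >= 22) and 3*r < 10)))) and ((not (r = -9)) -> ((not (r = -6 -> r = -5)) and (r <= 5 or r >= 22) and 3*r < 10)))) and ((not (r <= 3*y + 12 -> r <= 3*lim + 13)) -> ((not (6*r = 47 -> 6*r = 48)) and (6*r <= 58 or y >= 9) and 8*r < 63))
Answer: WP = ((r <= 3*y + 12 -> r <= 3*lim + 13) -> ((r = -9 -> ((r = -9 -> ((r = -9 -> ((not (r = -9)) and (not (r = -6 -> r = -5)) and (r <= 5 or r >= 22) and 3*r < 10)) and ((not (r = -9)) -> ((not (r = -6 -> r = -5)) and (r <= 5 or r >= 22) and 3*r < 10)))) and ((not (r = -9)) -> ((not (r = -6 -> r = -5)) and (r <= 5 or r >= 22) and 3*r < 10)))) and ((not (r = -9)) -> ((not (r = -6 -> r = -5)) and (r <= 5 or r >= 22) and 3*r < 10)))) and ((not (r <= 3*y + 12 -> r <= 3*lim + 13)) -> ((not (6*r = 47 -> 6*r = 48)) and (6*r <= 58 or y >= 9) and 8*r < 63))


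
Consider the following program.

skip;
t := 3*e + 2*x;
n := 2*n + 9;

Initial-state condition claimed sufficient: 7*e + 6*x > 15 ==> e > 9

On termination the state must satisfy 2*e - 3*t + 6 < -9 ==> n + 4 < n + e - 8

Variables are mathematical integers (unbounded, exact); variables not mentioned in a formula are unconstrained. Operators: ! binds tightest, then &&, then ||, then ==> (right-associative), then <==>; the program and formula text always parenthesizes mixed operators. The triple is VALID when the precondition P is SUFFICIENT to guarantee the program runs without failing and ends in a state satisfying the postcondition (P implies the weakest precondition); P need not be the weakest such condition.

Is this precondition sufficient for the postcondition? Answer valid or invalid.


Working backward. After the program, the postcondition 2*e - 3*t + 6 < -9 ==> n + 4 < n + e - 8 must hold; in canonical form it is 2*e < 3*t - 15 ==> e > 12.
Before n := 2*n + 9: 2*e < 3*t - 15 ==> e > 12
Before t := 3*e + 2*x: 7*e + 6*x > 15 ==> e > 12
Before skip: 7*e + 6*x > 15 ==> e > 12
The weakest precondition is 7*e + 6*x > 15 ==> e > 12.
Check whether 7*e + 6*x > 15 ==> e > 9 implies it.
Countermodel: at the initial state e = 10, x = 0, the precondition holds but the weakest precondition fails.
Answer: invalid


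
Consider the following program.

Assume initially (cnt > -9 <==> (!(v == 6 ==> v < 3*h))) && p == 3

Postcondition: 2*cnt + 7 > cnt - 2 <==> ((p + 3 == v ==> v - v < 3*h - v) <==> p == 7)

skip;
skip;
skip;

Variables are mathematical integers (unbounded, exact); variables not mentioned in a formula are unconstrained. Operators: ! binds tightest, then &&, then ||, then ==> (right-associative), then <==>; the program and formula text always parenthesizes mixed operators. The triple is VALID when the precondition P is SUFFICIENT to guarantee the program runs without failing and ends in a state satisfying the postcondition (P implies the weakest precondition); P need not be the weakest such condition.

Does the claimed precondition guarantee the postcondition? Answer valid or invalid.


Working backward. After the program, the postcondition 2*cnt + 7 > cnt - 2 <==> ((p + 3 == v ==> v - v < 3*h - v) <==> p == 7) must hold; in canonical form it is cnt > -9 <==> ((p == v - 3 ==> v < 3*h) <==> p == 7).
Before skip: cnt > -9 <==> ((p == v - 3 ==> v < 3*h) <==> p == 7)
Before skip: cnt > -9 <==> ((p == v - 3 ==> v < 3*h) <==> p == 7)
Before skip: cnt > -9 <==> ((p == v - 3 ==> v < 3*h) <==> p == 7)
The weakest precondition is cnt > -9 <==> ((p == v - 3 ==> v < 3*h) <==> p == 7).
Check whether (cnt > -9 <==> (!(v == 6 ==> v < 3*h))) && p == 3 implies it.
Every state satisfying the precondition satisfies the weakest precondition: the implication holds.
Answer: valid


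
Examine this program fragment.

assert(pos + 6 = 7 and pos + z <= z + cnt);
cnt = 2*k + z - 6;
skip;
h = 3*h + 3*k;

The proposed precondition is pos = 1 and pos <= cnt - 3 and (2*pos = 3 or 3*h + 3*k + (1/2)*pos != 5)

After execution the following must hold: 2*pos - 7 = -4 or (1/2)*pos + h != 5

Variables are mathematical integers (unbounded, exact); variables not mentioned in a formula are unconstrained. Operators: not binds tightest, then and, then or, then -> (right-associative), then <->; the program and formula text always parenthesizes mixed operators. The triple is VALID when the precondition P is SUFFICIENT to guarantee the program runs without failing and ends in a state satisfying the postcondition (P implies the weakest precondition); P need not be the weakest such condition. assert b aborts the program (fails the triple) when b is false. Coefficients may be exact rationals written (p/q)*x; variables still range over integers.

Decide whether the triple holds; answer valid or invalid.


Working backward. After the program, the postcondition 2*pos - 7 = -4 or (1/2)*pos + h != 5 must hold; in canonical form it is 2*pos = 3 or h + (1/2)*pos != 5.
Before h := 3*h + 3*k: 2*pos = 3 or 3*h + 3*k + (1/2)*pos != 5
Before skip: 2*pos = 3 or 3*h + 3*k + (1/2)*pos != 5
Before cnt := 2*k + z - 6: 2*pos = 3 or 3*h + 3*k + (1/2)*pos != 5
Before assert pos + 6 = 7 and pos + z <= z + cnt: pos = 1 and pos <= cnt and (2*pos = 3 or 3*h + 3*k + (1/2)*pos != 5)
The weakest precondition is pos = 1 and pos <= cnt and (2*pos = 3 or 3*h + 3*k + (1/2)*pos != 5).
Check whether pos = 1 and pos <= cnt - 3 and (2*pos = 3 or 3*h + 3*k + (1/2)*pos != 5) implies it.
Every state satisfying the precondition satisfies the weakest precondition: the implication holds.
Answer: valid


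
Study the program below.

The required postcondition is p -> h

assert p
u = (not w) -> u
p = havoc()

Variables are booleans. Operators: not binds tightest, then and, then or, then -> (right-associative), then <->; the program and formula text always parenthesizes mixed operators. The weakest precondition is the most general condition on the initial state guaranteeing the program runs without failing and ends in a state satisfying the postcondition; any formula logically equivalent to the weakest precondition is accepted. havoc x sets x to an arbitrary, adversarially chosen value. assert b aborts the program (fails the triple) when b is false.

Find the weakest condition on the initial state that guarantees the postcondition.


Working backward. After the program, p -> h must hold.
Before havoc p: h
Before u := (not w) -> u: h
Before assert p: p and h
Answer: WP = p and h


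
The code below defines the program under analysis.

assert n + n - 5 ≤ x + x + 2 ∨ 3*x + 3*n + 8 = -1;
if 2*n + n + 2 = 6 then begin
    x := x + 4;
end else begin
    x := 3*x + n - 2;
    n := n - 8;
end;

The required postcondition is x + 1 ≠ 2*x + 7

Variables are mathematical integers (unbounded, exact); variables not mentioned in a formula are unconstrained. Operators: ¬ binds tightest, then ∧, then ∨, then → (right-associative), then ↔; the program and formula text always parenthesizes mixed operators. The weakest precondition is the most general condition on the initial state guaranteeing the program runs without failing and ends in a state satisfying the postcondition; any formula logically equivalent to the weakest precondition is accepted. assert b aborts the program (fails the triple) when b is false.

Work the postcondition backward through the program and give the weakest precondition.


Working backward. After the program, the postcondition x + 1 ≠ 2*x + 7 must hold; in canonical form it is x ≠ -6.
Then branch requires x ≠ -10; else branch requires n + 3*x ≠ -4.
Before the if: (3*n = 4 → x ≠ -10) ∧ ((¬(3*n = 4)) → n + 3*x ≠ -4)
Before assert n + n - 5 ≤ x + x + 2 ∨ 3*x + 3*n + 8 = -1: (2*n ≤ 2*x + 7 ∨ 3*n + 3*x = -9) ∧ (3*n = 4 → x ≠ -10) ∧ ((¬(3*n = 4)) → n + 3*x ≠ -4)
Answer: WP = (2*n ≤ 2*x + 7 ∨ 3*n + 3*x = -9) ∧ (3*n = 4 → x ≠ -10) ∧ ((¬(3*n = 4)) → n + 3*x ≠ -4)


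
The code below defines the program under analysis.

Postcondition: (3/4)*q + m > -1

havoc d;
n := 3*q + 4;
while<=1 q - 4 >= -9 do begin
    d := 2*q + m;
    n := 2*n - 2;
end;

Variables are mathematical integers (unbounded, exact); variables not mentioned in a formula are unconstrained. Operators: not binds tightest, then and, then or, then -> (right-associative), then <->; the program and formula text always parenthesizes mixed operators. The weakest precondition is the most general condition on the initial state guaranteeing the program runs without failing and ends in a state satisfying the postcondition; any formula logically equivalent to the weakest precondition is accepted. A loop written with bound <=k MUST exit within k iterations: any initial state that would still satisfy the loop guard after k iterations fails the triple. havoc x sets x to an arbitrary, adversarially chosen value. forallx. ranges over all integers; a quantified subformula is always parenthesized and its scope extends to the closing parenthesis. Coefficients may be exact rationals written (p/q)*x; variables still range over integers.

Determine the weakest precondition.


Working backward. After the program, the postcondition (3/4)*q + m > -1 must hold; in canonical form it is m + (3/4)*q > -1.
Before the loop (bound <=1), unroll the exhaustion recursion (WP_0 = exit-now case; WP_j = one more guarded iteration, up to j = 1):
  WP_0: (not (q >= -5)) and m + (3/4)*q > -1
  WP_1: (q >= -5 -> ((not (q >= -5)) and m + (3/4)*q > -1)) and ((not (q >= -5)) -> m + (3/4)*q > -1)
So before the loop: (q >= -5 -> ((not (q >= -5)) and m + (3/4)*q > -1)) and ((not (q >= -5)) -> m + (3/4)*q > -1)
Before n := 3*q + 4: (q >= -5 -> ((not (q >= -5)) and m + (3/4)*q > -1)) and ((not (q >= -5)) -> m + (3/4)*q > -1)
Before havoc d: (q >= -5 -> ((not (q >= -5)) and m + (3/4)*q > -1)) and ((not (q >= -5)) -> m + (3/4)*q > -1)
Answer: WP = (q >= -5 -> ((not (q >= -5)) and m + (3/4)*q > -1)) and ((not (q >= -5)) -> m + (3/4)*q > -1)


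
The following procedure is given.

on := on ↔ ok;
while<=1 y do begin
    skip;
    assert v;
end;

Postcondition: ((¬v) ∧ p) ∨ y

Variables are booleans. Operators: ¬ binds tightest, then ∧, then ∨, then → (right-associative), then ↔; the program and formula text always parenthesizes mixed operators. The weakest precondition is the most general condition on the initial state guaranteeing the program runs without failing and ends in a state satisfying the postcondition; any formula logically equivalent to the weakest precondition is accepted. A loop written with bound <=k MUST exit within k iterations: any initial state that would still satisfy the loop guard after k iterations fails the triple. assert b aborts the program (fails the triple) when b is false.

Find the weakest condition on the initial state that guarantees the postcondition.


Working backward. After the program, ((¬v) ∧ p) ∨ y must hold.
Before the loop (bound <=1), unroll the exhaustion recursion (WP_0 = exit-now case; WP_j = one more guarded iteration, up to j = 1):
  WP_0: (¬y) ∧ (((¬v) ∧ p) ∨ y)
  WP_1: (y → (v ∧ (¬y) ∧ (((¬v) ∧ p) ∨ y))) ∧ ((¬y) → (((¬v) ∧ p) ∨ y))
So before the loop: (y → (v ∧ (¬y) ∧ (((¬v) ∧ p) ∨ y))) ∧ ((¬y) → (((¬v) ∧ p) ∨ y))
Before on := on ↔ ok: (y → (v ∧ (¬y) ∧ (((¬v) ∧ p) ∨ y))) ∧ ((¬y) → (((¬v) ∧ p) ∨ y))
Answer: WP = (y → (v ∧ (¬y) ∧ (((¬v) ∧ p) ∨ y))) ∧ ((¬y) → (((¬v) ∧ p) ∨ y))


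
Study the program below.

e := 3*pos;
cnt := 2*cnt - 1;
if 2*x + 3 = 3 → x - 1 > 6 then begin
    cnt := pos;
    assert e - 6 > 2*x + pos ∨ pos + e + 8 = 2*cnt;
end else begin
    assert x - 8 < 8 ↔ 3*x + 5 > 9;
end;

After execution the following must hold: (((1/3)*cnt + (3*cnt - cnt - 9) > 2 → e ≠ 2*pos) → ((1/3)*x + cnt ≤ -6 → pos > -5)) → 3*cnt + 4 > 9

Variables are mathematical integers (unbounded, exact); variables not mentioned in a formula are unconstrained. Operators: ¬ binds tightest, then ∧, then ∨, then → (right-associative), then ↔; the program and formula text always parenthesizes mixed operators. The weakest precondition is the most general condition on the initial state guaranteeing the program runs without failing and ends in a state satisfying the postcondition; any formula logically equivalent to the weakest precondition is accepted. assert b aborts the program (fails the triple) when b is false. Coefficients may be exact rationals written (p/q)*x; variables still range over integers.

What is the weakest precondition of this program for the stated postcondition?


Working backward. After the program, the postcondition (((1/3)*cnt + (3*cnt - cnt - 9) > 2 → e ≠ 2*pos) → ((1/3)*x + cnt ≤ -6 → pos > -5)) → 3*cnt + 4 > 9 must hold; in canonical form it is (((7/3)*cnt > 11 → e ≠ 2*pos) → (cnt + (1/3)*x ≤ -6 → pos > -5)) → 3*cnt > 5.
Then branch requires (e > pos + 2*x + 6 ∨ e = pos - 8) ∧ ((((7/3)*pos > 11 → e ≠ 2*pos) → (pos + (1/3)*x ≤ -6 → pos > -5)) → 3*pos > 5); else branch requires (x < 16 ↔ 3*x > 4) ∧ ((((7/3)*cnt > 11 → e ≠ 2*pos) → (cnt + (1/3)*x ≤ -6 → pos > -5)) → 3*cnt > 5).
Before the if: ((2*x = 0 → x > 7) → ((e > pos + 2*x + 6 ∨ e = pos - 8) ∧ ((((7/3)*pos > 11 → e ≠ 2*pos) → (pos + (1/3)*x ≤ -6 → pos > -5)) → 3*pos > 5))) ∧ ((¬(2*x = 0 → x > 7)) → ((x < 16 ↔ 3*x > 4) ∧ ((((7/3)*cnt > 11 → e ≠ 2*pos) → (cnt + (1/3)*x ≤ -6 → pos > -5)) → 3*cnt > 5)))
Before cnt := 2*cnt - 1: ((2*x = 0 → x > 7) → ((e > pos + 2*x + 6 ∨ e = pos - 8) ∧ ((((7/3)*pos > 11 → e ≠ 2*pos) → (pos + (1/3)*x ≤ -6 → pos > -5)) → 3*pos > 5))) ∧ ((¬(2*x = 0 → x > 7)) → ((x < 16 ↔ 3*x > 4) ∧ ((((14/3)*cnt > 40/3 → e ≠ 2*pos) → (2*cnt + (1/3)*x ≤ -5 → pos > -5)) → 6*cnt > 8)))
Before e := 3*pos: ((2*x = 0 → x > 7) → ((2*pos > 2*x + 6 ∨ 2*pos = -8) ∧ ((((7/3)*pos > 11 → pos ≠ 0) → (pos + (1/3)*x ≤ -6 → pos > -5)) → 3*pos > 5))) ∧ ((¬(2*x = 0 → x > 7)) → ((x < 16 ↔ 3*x > 4) ∧ ((((14/3)*cnt > 40/3 → pos ≠ 0) → (2*cnt + (1/3)*x ≤ -5 → pos > -5)) → 6*cnt > 8)))
Answer: WP = ((2*x = 0 → x > 7) → ((2*pos > 2*x + 6 ∨ 2*pos = -8) ∧ ((((7/3)*pos > 11 → pos ≠ 0) → (pos + (1/3)*x ≤ -6 → pos > -5)) → 3*pos > 5))) ∧ ((¬(2*x = 0 → x > 7)) → ((x < 16 ↔ 3*x > 4) ∧ ((((14/3)*cnt > 40/3 → pos ≠ 0) → (2*cnt + (1/3)*x ≤ -5 → pos > -5)) → 6*cnt > 8)))


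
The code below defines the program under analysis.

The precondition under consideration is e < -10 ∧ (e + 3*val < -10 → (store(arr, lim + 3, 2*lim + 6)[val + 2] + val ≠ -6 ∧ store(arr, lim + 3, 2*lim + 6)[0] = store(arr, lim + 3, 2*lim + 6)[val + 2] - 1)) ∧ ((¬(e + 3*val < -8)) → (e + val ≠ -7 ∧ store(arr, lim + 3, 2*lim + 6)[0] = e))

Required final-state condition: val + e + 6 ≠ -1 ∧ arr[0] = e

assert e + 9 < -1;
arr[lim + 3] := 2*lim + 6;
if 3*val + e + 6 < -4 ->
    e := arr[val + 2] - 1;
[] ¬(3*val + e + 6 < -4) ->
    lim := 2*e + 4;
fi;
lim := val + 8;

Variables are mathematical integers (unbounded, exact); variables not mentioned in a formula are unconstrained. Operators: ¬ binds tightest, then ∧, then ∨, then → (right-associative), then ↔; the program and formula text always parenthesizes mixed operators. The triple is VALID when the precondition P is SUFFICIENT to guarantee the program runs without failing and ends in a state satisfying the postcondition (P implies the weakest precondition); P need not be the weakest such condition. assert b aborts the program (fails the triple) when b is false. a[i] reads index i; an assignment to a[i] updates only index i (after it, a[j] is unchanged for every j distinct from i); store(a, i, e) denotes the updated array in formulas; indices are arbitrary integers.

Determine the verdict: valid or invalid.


Working backward. After the program, the postcondition val + e + 6 ≠ -1 ∧ arr[0] = e must hold; in canonical form it is e + val ≠ -7 ∧ arr[0] = e.
Before lim := val + 8: e + val ≠ -7 ∧ arr[0] = e
Then branch requires arr[val + 2] + val ≠ -6 ∧ arr[0] = arr[val + 2] - 1; else branch requires e + val ≠ -7 ∧ arr[0] = e.
Before the if: (e + 3*val < -10 → (arr[val + 2] + val ≠ -6 ∧ arr[0] = arr[val + 2] - 1)) ∧ ((¬(e + 3*val < -10)) → (e + val ≠ -7 ∧ arr[0] = e))
Before arr[lim + 3] := 2*lim + 6: (e + 3*val < -10 → (store(arr, lim + 3, 2*lim + 6)[val + 2] + val ≠ -6 ∧ store(arr, lim + 3, 2*lim + 6)[0] = store(arr, lim + 3, 2*lim + 6)[val + 2] - 1)) ∧ ((¬(e + 3*val < -10)) → (e + val ≠ -7 ∧ store(arr, lim + 3, 2*lim + 6)[0] = e))
Before assert e + 9 < -1: e < -10 ∧ (e + 3*val < -10 → (store(arr, lim + 3, 2*lim + 6)[val + 2] + val ≠ -6 ∧ store(arr, lim + 3, 2*lim + 6)[0] = store(arr, lim + 3, 2*lim + 6)[val + 2] - 1)) ∧ ((¬(e + 3*val < -10)) → (e + val ≠ -7 ∧ store(arr, lim + 3, 2*lim + 6)[0] = e))
The weakest precondition is e < -10 ∧ (e + 3*val < -10 → (store(arr, lim + 3, 2*lim + 6)[val + 2] + val ≠ -6 ∧ store(arr, lim + 3, 2*lim + 6)[0] = store(arr, lim + 3, 2*lim + 6)[val + 2] - 1)) ∧ ((¬(e + 3*val < -10)) → (e + val ≠ -7 ∧ store(arr, lim + 3, 2*lim + 6)[0] = e)).
Check whether e < -10 ∧ (e + 3*val < -10 → (store(arr, lim + 3, 2*lim + 6)[val + 2] + val ≠ -6 ∧ store(arr, lim + 3, 2*lim + 6)[0] = store(arr, lim + 3, 2*lim + 6)[val + 2] - 1)) ∧ ((¬(e + 3*val < -8)) → (e + val ≠ -7 ∧ store(arr, lim + 3, 2*lim + 6)[0] = e)) implies it.
Countermodel: at the initial state arr = {[-1] = 4, [0] = 8, [3] = 4, elsewhere 4}, e = -13, lim = -4, val = 1, the precondition holds but the weakest precondition fails.
Answer: invalid


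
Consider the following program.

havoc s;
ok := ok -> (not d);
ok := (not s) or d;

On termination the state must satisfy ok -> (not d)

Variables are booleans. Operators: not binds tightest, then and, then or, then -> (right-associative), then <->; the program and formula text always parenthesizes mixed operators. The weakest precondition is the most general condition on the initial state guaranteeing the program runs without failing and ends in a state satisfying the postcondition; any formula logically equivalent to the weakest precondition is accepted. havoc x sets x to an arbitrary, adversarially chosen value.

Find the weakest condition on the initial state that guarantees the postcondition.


Working backward. After the program, ok -> (not d) must hold.
Before ok := (not s) or d: ((not s) or d) -> (not d)
Before ok := ok -> (not d): ((not s) or d) -> (not d)
Before havoc s: (d -> (not d)) and (not d)
Answer: WP = (d -> (not d)) and (not d)


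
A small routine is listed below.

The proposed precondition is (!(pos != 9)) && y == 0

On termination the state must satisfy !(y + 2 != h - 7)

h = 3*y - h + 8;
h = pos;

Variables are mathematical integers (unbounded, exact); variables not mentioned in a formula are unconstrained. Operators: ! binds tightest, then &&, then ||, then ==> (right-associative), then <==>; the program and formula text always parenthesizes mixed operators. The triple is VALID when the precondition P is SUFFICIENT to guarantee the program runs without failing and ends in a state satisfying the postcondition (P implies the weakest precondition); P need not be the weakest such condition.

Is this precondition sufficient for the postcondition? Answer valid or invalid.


Working backward. After the program, the postcondition !(y + 2 != h - 7) must hold; in canonical form it is !(y != h - 9).
Before h := pos: !(y != pos - 9)
Before h := 3*y - h + 8: !(y != pos - 9)
The weakest precondition is !(y != pos - 9).
Check whether (!(pos != 9)) && y == 0 implies it.
Every state satisfying the precondition satisfies the weakest precondition: the implication holds.
Answer: valid


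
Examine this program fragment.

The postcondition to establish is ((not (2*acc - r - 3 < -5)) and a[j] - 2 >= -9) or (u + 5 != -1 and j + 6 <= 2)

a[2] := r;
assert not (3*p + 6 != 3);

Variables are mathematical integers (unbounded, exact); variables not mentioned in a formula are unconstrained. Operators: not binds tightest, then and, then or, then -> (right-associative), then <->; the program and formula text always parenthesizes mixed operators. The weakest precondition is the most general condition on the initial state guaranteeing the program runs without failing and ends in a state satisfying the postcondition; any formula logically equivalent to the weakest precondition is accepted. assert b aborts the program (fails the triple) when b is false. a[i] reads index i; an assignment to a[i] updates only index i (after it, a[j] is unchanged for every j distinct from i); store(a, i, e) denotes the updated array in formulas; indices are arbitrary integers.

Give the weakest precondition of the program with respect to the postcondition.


Working backward. After the program, the postcondition ((not (2*acc - r - 3 < -5)) and a[j] - 2 >= -9) or (u + 5 != -1 and j + 6 <= 2) must hold; in canonical form it is ((not (2*acc < r - 2)) and a[j] >= -7) or (u != -6 and j <= -4).
Before assert not (3*p + 6 != 3): (not (3*p != -3)) and (((not (2*acc < r - 2)) and a[j] >= -7) or (u != -6 and j <= -4))
Before a[2] := r: (not (3*p != -3)) and (((not (2*acc < r - 2)) and store(a, 2, r)[j] >= -7) or (u != -6 and j <= -4))
Answer: WP = (not (3*p != -3)) and (((not (2*acc < r - 2)) and store(a, 2, r)[j] >= -7) or (u != -6 and j <= -4))


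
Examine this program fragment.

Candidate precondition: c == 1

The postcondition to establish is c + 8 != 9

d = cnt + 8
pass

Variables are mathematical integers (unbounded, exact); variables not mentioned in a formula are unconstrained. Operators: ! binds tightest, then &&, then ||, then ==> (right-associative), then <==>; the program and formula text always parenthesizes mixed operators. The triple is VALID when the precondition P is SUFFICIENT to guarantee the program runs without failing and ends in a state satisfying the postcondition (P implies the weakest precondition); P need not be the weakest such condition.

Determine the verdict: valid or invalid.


Working backward. After the program, the postcondition c + 8 != 9 must hold; in canonical form it is c != 1.
Before skip: c != 1
Before d := cnt + 8: c != 1
The weakest precondition is c != 1.
Check whether c == 1 implies it.
Countermodel: at the initial state c = 1, the precondition holds but the weakest precondition fails.
Answer: invalid


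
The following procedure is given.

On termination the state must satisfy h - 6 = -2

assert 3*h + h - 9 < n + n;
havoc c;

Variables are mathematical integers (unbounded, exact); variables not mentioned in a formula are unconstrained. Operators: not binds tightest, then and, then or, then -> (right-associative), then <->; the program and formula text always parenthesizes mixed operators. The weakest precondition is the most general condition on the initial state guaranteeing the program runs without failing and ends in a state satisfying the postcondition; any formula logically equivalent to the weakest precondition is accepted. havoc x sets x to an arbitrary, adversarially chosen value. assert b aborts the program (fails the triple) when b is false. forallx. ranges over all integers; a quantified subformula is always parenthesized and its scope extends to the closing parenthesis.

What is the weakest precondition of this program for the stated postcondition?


Working backward. After the program, the postcondition h - 6 = -2 must hold; in canonical form it is h = 4.
Before havoc c: h = 4
Before assert 3*h + h - 9 < n + n: 4*h < 2*n + 9 and h = 4
Answer: WP = 4*h < 2*n + 9 and h = 4


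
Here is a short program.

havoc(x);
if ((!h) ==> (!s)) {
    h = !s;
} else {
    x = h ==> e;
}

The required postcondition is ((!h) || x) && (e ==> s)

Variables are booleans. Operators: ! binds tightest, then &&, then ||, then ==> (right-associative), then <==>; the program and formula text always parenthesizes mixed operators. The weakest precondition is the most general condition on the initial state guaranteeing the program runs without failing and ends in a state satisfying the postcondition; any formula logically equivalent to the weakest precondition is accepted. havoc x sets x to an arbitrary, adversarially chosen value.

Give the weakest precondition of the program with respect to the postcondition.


Working backward. After the program, ((!h) || x) && (e ==> s) must hold.
Then branch requires (s || x) && (e ==> s); else branch requires ((!h) || (h ==> e)) && (e ==> s).
Before the if: (((!h) ==> (!s)) ==> ((s || x) && (e ==> s))) && ((!((!h) ==> (!s))) ==> (((!h) || (h ==> e)) && (e ==> s)))
Before havoc x: (((!h) ==> (!s)) ==> (e ==> s)) && ((!((!h) ==> (!s))) ==> (((!h) || (h ==> e)) && (e ==> s))) && (((!h) ==> (!s)) ==> (s && (e ==> s)))
Answer: WP = (((!h) ==> (!s)) ==> (e ==> s)) && ((!((!h) ==> (!s))) ==> (((!h) || (h ==> e)) && (e ==> s))) && (((!h) ==> (!s)) ==> (s && (e ==> s)))
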